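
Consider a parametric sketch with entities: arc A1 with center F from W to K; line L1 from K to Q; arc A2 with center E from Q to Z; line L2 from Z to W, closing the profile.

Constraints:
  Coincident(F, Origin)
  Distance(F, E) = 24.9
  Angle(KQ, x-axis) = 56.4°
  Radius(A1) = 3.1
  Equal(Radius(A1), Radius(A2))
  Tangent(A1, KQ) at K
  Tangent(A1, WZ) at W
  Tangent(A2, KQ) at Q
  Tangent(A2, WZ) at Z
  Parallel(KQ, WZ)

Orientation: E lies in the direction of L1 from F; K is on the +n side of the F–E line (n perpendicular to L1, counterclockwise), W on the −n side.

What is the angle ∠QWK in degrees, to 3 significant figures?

76.0°

The slot axis is L1's direction at 56.4°, so u = (cos 56.4°, sin 56.4°) = (0.553, 0.833) and n = (−sin 56.4°, cos 56.4°) = (-0.833, 0.553). F is at the origin and E lies 24.9 along u from F, so E = 24.9·u = (13.8, 20.7). Tangency of A1 to both parallel lines with radius 3.1 puts K and W at F ± 3.1·n: K = (-2.58, 1.72), W = (2.58, -1.72). Equal radii place Q and Z the same way about E: Q = E + 3.1·n = (11.2, 22.5), Z = E − 3.1·n = (16.4, 19.0). Then cos ∠QWK = WQ·WK / (|WQ||WK|), giving 76.0°.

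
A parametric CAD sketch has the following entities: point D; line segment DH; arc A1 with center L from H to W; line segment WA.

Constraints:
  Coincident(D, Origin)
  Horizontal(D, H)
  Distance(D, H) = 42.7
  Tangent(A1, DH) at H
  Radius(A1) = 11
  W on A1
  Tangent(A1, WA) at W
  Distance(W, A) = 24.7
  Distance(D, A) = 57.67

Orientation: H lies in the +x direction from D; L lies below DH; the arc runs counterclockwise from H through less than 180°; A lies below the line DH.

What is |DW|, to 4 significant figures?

36.34

Checks: ∠(LH, HD) = 90.00° ✓; |LH| = 11.00 ✓; |LW| = 11.00 ✓; ∠(LW, WA) = 90.00° ✓; |WA| = 24.70 ✓; |DA| = 57.67 ✓.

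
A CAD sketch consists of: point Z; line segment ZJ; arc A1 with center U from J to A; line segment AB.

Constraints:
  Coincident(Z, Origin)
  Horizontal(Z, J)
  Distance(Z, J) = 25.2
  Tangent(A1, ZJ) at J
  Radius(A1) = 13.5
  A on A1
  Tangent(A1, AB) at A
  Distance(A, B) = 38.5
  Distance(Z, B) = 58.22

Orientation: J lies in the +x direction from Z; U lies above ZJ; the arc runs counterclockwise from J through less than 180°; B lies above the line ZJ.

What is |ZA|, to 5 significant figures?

42.070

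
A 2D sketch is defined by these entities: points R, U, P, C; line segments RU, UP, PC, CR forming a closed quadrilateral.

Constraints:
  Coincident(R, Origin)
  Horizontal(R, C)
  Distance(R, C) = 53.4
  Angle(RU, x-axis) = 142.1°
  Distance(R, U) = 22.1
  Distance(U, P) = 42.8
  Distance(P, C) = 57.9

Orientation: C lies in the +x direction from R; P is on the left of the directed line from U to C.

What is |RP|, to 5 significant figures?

44.790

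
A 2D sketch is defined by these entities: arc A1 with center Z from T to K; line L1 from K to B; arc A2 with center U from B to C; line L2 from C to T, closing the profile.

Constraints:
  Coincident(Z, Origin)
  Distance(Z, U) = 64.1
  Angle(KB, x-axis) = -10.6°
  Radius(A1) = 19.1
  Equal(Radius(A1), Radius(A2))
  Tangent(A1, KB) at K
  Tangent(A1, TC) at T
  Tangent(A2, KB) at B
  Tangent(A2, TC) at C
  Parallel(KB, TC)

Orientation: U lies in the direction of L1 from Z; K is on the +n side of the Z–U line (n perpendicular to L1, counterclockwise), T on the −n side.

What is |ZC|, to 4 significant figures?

66.89

The slot axis is L1's direction at -10.6°, so u = (cos -10.6°, sin -10.6°) = (0.9829, -0.1840) and n = (−sin -10.6°, cos -10.6°) = (0.1840, 0.9829). Z is at the origin and U lies 64.1 along u from Z, so U = 64.1·u = (63.01, -11.79). Tangency of A1 to both parallel lines with radius 19.1 puts K and T at Z ± 19.1·n: K = (3.513, 18.77), T = (-3.513, -18.77). Equal radii place B and C the same way about U: B = U + 19.1·n = (66.52, 6.983), C = U − 19.1·n = (59.49, -30.57). Then |ZC| = |C − Z| = 66.89.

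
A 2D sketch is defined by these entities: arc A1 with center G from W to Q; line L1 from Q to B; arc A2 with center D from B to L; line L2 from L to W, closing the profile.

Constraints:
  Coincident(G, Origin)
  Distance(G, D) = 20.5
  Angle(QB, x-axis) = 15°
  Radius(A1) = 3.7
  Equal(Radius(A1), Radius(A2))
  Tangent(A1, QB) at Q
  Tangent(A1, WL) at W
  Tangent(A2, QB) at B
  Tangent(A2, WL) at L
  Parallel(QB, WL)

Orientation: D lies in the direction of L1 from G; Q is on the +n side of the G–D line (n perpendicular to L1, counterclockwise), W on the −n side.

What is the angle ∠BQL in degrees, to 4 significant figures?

19.85°

The slot axis is L1's direction at 15.0°, so u = (cos 15.0°, sin 15.0°) = (0.9659, 0.2588) and n = (−sin 15.0°, cos 15.0°) = (-0.2588, 0.9659). G is at the origin and D lies 20.5 along u from G, so D = 20.5·u = (19.80, 5.306). Tangency of A1 to both parallel lines with radius 3.7 puts Q and W at G ± 3.7·n: Q = (-0.9576, 3.574), W = (0.9576, -3.574). Equal radii place B and L the same way about D: B = D + 3.7·n = (18.84, 8.880), L = D − 3.7·n = (20.76, 1.732). Then cos ∠BQL = QB·QL / (|QB||QL|), giving 19.85°.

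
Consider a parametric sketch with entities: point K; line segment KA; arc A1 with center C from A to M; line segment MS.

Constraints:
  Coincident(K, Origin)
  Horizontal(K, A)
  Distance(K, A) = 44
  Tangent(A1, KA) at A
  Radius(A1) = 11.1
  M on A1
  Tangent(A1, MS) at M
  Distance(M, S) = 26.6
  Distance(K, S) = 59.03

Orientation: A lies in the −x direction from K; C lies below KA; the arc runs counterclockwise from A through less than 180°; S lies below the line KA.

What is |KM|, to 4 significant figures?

56.36

Checks: |CM| = 11.10 ✓; ∠(CM, MS) = 90.00° ✓; |MS| = 26.60 ✓; |KS| = 59.03 ✓.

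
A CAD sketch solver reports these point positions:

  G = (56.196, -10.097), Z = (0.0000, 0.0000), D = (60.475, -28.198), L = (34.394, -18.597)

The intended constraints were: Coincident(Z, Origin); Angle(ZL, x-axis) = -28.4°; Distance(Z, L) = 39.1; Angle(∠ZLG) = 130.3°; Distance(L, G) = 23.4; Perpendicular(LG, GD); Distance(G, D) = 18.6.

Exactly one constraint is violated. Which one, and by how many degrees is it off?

Perpendicular(LG, GD) — off by 8.00°.

Z = (0.00, 0.00) ✓; ZL at -28.40° ✓; |ZL| = 39.10 ✓; ∠ZLG = 130.3° ✓; |LG| = 23.40 ✓; ∠(LG, GD) = 98.00° ✗; |GD| = 18.60 ✓.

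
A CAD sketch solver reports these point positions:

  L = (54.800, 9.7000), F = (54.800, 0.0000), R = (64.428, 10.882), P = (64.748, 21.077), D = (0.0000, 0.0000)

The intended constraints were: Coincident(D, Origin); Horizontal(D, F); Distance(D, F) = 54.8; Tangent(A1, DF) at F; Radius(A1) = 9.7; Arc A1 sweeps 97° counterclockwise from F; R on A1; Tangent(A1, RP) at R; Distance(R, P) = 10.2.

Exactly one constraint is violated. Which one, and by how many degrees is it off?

Tangent(A1, RP) at R — off by 8.80°.

D = (0.00, 0.00) ✓; D.y = 0.00, F.y = 0.00 ✓; |DF| = 54.80 ✓; ∠(LF, FD) = 90.00° ✓; |LF| = 9.700 ✓; bearing(L→R) − bearing(L→F) = 97.00° ✓; |LR| = 9.700 ✓; ∠(LR, RP) = 98.80° ✗; |RP| = 10.20 ✓.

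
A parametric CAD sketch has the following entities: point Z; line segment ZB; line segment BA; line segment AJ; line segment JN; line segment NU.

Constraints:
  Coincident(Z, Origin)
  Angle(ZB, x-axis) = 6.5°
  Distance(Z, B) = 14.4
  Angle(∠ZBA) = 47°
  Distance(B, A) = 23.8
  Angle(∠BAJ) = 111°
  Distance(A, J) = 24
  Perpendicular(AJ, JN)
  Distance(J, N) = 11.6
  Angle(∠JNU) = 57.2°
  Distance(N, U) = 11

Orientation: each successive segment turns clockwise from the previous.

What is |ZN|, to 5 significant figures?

19.877

∠BAJ = 111.0° gives AJ at 164.50° from the x-axis; with |AJ| = 24.0, J = (-22.976, -11.088). The perpendicularity gives JN at right angles to AJ, so JN runs at 74.500°; with |JN| = 11.6, N = (-19.877, 0.090167). Then |ZN| = |N − Z| = 19.877.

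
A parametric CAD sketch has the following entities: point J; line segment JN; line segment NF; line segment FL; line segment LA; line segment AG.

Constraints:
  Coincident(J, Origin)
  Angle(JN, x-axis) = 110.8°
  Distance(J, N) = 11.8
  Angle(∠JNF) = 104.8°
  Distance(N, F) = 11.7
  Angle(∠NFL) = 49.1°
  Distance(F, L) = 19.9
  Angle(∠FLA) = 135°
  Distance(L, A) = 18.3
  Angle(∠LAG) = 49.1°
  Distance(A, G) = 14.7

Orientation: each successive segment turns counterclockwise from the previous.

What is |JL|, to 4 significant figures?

4.005

∠JNF = 104.8° gives NF at -174.0° from the x-axis; with |NF| = 11.7, F = (-15.83, 9.808). ∠NFL = 49.1° gives FL at -43.10° from the x-axis; with |FL| = 19.9, L = (-1.296, -3.789). Then |JL| = |L − J| = 4.005.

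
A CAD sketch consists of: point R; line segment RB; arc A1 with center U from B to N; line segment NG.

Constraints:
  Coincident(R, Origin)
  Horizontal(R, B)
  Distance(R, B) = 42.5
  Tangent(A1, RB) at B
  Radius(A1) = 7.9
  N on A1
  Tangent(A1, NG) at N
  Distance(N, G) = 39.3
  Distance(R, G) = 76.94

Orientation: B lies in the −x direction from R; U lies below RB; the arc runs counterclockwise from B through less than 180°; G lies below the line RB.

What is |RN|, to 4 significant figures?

50.01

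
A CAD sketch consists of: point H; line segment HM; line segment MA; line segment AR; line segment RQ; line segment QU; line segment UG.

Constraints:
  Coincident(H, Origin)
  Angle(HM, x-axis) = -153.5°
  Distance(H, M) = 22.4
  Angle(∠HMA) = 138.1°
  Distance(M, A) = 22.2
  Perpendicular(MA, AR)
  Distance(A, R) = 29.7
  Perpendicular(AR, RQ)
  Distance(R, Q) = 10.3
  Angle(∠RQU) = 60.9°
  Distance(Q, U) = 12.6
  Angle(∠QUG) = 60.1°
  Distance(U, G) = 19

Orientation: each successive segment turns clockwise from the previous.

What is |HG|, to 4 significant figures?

48.78

∠RQU = 60.9° gives QU at -134.5° from the x-axis; with |QU| = 12.6, U = (-32.46, 12.81). ∠QUG = 60.1° gives UG at 105.6° from the x-axis; with |UG| = 19.0, G = (-37.57, 31.11). Then |HG| = |G − H| = 48.78.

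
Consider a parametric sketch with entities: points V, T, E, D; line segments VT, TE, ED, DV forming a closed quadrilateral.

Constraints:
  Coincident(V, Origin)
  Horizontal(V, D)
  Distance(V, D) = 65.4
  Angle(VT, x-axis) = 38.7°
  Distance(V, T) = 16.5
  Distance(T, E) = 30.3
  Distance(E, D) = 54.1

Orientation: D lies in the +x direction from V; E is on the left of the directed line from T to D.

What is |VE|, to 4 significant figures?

45.80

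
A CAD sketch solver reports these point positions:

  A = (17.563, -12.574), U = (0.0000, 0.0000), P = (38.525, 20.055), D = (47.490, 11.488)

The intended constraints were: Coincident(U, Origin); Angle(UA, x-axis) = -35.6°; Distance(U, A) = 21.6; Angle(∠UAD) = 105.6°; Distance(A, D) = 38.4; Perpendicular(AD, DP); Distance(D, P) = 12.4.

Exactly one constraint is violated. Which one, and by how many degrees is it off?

Perpendicular(AD, DP) — off by 7.50°.

U = (0.00, 0.00) ✓; UA at -35.60° ✓; |UA| = 21.60 ✓; ∠UAD = 105.6° ✓; |AD| = 38.40 ✓; ∠(AD, DP) = 97.50° ✗; |DP| = 12.40 ✓.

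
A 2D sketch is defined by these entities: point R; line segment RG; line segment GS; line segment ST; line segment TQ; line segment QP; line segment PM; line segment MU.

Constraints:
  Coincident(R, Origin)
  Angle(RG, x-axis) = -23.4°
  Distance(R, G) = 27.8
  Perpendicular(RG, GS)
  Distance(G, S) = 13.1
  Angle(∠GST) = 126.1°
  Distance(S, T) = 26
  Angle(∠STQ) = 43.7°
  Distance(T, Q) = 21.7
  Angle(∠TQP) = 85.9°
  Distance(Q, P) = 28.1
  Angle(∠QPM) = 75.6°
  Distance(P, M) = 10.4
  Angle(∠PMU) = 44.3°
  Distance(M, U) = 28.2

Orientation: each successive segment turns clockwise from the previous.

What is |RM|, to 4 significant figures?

40.19

R is at the origin; RG runs at -23.4° with length 27.8, so G = (25.51, -11.04). RG is perpendicular to GS, so GS runs at -113.4°; with |GS| = 13.1, S = (20.31, -23.06). ∠GST = 126.1° gives ST at -167.3° from the x-axis; with |ST| = 26.0, T = (-5.053, -28.78). ∠STQ = 43.7° gives TQ at 56.40° from the x-axis; with |TQ| = 21.7, Q = (6.956, -10.70). ∠TQP = 85.9° gives QP at -37.70° from the x-axis; with |QP| = 28.1, P = (29.19, -27.89). ∠QPM = 75.6° gives PM at -142.1° from the x-axis; with |PM| = 10.4, M = (20.98, -34.28). Then |RM| = |M − R| = 40.19.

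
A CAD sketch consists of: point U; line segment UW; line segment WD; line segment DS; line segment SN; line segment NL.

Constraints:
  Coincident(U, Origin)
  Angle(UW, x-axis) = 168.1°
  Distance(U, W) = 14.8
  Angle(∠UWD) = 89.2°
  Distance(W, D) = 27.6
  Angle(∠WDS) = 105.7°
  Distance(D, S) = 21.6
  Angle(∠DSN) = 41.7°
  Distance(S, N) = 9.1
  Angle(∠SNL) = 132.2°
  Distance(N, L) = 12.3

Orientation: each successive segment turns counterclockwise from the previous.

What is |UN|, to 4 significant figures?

25.60

∠WDS = 105.7° gives DS at -26.80° from the x-axis; with |DS| = 21.6, S = (-0.5157, -33.77). ∠DSN = 41.7° gives SN at 111.5° from the x-axis; with |SN| = 9.1, N = (-3.851, -25.30). Then |UN| = |N − U| = 25.60.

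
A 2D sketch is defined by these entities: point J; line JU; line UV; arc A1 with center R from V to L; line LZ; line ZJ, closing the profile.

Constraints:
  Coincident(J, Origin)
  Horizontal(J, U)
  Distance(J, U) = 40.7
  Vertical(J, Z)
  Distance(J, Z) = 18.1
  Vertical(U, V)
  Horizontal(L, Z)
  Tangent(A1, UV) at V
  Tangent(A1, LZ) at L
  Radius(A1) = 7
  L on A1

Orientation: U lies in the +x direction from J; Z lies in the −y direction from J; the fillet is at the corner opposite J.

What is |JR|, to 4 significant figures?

35.48

J and Z share the same x with |JZ| = 18.1 and Z on the −y side, so Z = (0.000, -18.10). The virtual corner opposite J is at (40.70, -18.10). The tangent condition forces RV to be normal to UV and the tangent condition forces RL to be normal to LZ, with radius 7.0, so the center R sits 7.0 in from both sides at R = (33.70, -11.10). Then |JR| = |R − J| = 35.48.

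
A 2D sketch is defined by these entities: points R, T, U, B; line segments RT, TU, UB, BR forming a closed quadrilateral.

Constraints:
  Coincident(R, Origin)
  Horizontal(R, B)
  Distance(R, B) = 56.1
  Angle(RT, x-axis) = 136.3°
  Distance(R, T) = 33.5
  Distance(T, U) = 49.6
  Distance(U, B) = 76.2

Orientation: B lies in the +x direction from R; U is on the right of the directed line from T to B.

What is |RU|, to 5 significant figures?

30.087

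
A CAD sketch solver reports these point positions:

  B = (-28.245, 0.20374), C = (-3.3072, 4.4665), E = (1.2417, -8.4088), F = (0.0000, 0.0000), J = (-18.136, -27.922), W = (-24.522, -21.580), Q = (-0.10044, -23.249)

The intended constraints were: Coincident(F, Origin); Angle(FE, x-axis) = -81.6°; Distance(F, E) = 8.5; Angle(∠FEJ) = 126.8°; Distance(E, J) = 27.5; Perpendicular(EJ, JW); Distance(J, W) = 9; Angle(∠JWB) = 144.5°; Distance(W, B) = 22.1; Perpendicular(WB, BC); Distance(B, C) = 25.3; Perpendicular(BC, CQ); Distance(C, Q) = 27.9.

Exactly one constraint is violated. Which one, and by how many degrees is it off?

Perpendicular(BC, CQ) — off by 3.10°.

F = (0.00, 0.00) ✓; FE at -81.60° ✓; |FE| = 8.500 ✓; ∠FEJ = 126.8° ✓; |EJ| = 27.50 ✓; ∠(EJ, JW) = 90.00° ✓; |JW| = 9.000 ✓; ∠JWB = 144.5° ✓; |WB| = 22.10 ✓; ∠(WB, BC) = 90.00° ✓; |BC| = 25.30 ✓; ∠(BC, CQ) = 93.10° ✗; |CQ| = 27.90 ✓.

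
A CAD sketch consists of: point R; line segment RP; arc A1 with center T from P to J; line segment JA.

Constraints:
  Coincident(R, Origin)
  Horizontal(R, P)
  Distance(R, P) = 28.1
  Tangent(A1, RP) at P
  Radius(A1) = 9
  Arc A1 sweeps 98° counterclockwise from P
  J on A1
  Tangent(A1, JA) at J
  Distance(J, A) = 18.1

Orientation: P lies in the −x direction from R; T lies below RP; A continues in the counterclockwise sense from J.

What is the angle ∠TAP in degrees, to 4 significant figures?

5.654°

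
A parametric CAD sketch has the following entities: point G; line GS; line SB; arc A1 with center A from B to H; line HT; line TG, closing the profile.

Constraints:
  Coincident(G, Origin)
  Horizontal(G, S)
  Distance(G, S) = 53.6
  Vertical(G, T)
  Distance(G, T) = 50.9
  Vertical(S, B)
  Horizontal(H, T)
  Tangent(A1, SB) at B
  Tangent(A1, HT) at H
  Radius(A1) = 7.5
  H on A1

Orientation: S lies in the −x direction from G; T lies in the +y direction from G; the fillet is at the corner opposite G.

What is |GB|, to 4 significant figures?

68.97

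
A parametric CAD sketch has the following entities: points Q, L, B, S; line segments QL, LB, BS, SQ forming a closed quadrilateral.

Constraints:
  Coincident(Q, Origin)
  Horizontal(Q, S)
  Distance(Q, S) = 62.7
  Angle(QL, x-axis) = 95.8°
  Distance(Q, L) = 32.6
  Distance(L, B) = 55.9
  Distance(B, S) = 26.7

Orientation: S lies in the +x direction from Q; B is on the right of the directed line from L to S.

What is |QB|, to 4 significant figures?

37.38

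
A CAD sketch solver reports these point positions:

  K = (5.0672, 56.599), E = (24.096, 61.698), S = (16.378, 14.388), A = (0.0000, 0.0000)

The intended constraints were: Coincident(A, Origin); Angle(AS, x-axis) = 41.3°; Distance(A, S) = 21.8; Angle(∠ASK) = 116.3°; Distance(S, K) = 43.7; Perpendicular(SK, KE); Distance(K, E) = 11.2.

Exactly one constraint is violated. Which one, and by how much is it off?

Distance(K, E) = 11.2 — off by 8.50.

A = (0.00, 0.00) ✓; AS at 41.30° ✓; |AS| = 21.80 ✓; ∠ASK = 116.3° ✓; |SK| = 43.70 ✓; ∠(SK, KE) = 90.00° ✓; |KE| = 19.70 ✗.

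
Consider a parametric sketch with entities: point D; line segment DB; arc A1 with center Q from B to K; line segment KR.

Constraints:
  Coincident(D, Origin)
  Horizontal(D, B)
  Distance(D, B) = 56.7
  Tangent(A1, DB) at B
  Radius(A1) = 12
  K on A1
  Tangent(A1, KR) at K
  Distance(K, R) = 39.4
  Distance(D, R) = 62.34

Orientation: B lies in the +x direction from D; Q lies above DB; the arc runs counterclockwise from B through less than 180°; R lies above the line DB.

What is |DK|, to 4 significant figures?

68.51

D is at the origin; DB is horizontal with |DB| = 56.7 and B on the +x side, so B = (56.70, 0.000). Since A1 is tangent to DB there, QB ⟂ DB, so Q = B + (0, 12) = (56.70, 12.00). Since QK ⟂ KR (tangency), |QR| = √(12.0² + 39.4²) = 41.19 regardless of where K sits on A1. So R lies on both circle(D, 62.34) and circle(Q, 41.19); the above-DB intersection is R = (38.57, 48.98). K is the foot of the tangent from R: K = (65.47, 20.19).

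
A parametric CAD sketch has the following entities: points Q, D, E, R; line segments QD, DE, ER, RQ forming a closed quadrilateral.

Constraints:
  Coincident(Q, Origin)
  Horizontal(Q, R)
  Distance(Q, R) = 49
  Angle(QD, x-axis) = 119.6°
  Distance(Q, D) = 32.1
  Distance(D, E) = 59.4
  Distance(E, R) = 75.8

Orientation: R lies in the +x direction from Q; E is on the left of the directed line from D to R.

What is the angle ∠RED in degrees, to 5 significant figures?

61.559°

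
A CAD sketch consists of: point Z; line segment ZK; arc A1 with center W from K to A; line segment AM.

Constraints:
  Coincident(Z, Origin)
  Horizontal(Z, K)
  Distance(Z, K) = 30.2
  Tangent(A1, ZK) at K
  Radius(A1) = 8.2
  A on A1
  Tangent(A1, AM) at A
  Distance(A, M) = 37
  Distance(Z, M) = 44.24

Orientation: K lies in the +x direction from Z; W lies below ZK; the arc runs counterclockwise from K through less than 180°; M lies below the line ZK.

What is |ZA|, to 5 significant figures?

23.097

Checks: ∠(WK, KZ) = 90.00° ✓; |WK| = 8.200 ✓; |WA| = 8.200 ✓; ∠(WA, AM) = 90.00° ✓; |AM| = 37.00 ✓; |ZM| = 44.24 ✓.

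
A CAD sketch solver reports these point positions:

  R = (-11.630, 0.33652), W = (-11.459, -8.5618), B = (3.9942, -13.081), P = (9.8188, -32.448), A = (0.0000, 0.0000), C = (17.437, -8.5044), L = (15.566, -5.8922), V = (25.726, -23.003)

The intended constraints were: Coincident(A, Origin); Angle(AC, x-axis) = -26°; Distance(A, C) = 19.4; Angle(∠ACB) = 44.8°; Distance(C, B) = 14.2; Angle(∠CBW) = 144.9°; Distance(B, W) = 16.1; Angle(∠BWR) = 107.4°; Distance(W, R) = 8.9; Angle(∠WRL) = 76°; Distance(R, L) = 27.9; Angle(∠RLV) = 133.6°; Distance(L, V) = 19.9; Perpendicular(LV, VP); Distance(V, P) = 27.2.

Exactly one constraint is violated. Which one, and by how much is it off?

Distance(V, P) = 27.2 — off by 8.70.

A = (0.00, 0.00) ✓; AC at -26.00° ✓; |AC| = 19.40 ✓; ∠ACB = 44.80° ✓; |CB| = 14.20 ✓; ∠CBW = 144.9° ✓; |BW| = 16.10 ✓; ∠BWR = 107.4° ✓; |WR| = 8.900 ✓; ∠WRL = 76.00° ✓; |RL| = 27.90 ✓; ∠RLV = 133.6° ✓; |LV| = 19.90 ✓; ∠(LV, VP) = 90.00° ✓; |VP| = 18.50 ✗.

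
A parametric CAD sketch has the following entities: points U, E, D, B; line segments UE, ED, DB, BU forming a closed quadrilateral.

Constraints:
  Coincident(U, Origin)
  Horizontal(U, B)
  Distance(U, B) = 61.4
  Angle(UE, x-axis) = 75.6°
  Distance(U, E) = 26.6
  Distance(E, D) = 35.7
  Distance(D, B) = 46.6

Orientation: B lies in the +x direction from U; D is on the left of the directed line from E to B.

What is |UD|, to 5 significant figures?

56.457

U is at the origin; UB is horizontal with |UB| = 61.4 and B in +x, so B = (61.4, 0). UE runs at 75.6° with |UE| = 26.6, so E = (6.6152, 25.764). D is determined by |ED| = 35.7 and |DB| = 46.6 together: it lies at the intersection of circle(E, 35.7) and circle(B, 46.6). With |EB| = 60.541, the foot of the radical line on EB is 22.862 from E and the perpendicular offset is √(35.7² − 22.862²) = 27.420. Taking the left-of-EB solution: D = (38.972, 40.848).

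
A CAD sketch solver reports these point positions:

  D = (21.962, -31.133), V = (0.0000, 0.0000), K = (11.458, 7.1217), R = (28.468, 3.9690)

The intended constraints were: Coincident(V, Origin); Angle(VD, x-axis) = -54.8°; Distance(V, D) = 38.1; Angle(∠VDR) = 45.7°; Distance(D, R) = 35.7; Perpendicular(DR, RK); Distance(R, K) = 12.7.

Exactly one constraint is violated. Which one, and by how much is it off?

Distance(R, K) = 12.7 — off by 4.60.

V = (0.00, 0.00) ✓; VD at -54.80° ✓; |VD| = 38.10 ✓; ∠VDR = 45.70° ✓; |DR| = 35.70 ✓; ∠(DR, RK) = 90.00° ✓; |RK| = 17.30 ✗.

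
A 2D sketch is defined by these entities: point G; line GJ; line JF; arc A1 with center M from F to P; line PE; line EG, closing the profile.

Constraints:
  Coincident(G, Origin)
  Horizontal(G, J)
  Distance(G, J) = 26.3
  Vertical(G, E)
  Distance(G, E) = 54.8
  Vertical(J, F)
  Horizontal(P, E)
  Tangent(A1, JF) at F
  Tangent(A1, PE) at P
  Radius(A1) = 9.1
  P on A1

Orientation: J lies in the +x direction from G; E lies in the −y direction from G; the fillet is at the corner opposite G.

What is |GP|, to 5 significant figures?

57.436

G is at the origin; GJ is horizontal with |GJ| = 26.3 and J on the +x side, so J = (26.300, 0.0000). G and E share the same x with |GE| = 54.8 and E on the −y side, so E = (0.0000, -54.800). The virtual corner opposite G is at (26.300, -54.800). Tangency of A1 to JF means the radius MF is perpendicular to JF and tangency of A1 to PE means the radius MP is perpendicular to PE, with radius 9.1, so the center M sits 9.1 in from both sides at M = (17.200, -45.700). That places the tangent points at F = (26.300, -45.700) on JF and P = (17.200, -54.800) on PE. Then |GP| = |P − G| = 57.436.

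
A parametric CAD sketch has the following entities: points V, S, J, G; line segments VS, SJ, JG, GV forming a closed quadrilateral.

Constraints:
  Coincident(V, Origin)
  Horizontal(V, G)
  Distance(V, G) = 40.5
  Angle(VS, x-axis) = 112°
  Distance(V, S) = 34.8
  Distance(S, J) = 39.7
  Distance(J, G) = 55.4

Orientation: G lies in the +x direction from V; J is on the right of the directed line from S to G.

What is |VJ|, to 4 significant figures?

16.20

V is at the origin; V and G share the same y with |VG| = 40.5 and G in +x, so G = (40.5, 0). VS runs at 112.0° with |VS| = 34.8, so S = (-13.04, 32.27). J is determined by |SJ| = 39.7 and |JG| = 55.4 together: it lies at the intersection of circle(S, 39.7) and circle(G, 55.4). With |SG| = 62.51, the foot of the radical line on SG is 19.31 from S and the perpendicular offset is √(39.7² − 19.31²) = 34.69. Taking the right-of-SG solution: J = (-14.40, -7.411).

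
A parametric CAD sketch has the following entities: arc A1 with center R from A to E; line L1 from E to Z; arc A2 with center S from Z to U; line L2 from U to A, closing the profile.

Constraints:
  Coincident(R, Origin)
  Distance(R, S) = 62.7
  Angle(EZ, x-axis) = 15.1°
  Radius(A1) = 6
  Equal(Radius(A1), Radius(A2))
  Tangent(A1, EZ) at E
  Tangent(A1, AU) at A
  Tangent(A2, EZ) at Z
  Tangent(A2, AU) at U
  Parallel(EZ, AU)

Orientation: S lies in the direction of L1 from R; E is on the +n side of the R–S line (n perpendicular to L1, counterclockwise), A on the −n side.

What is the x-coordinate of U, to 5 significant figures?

62.098

Tangency of A1 to both parallel lines with radius 6.0 puts E and A at R ± 6.0·n: E = (-1.5630, 5.7928), A = (1.5630, -5.7928). Equal radii place Z and U the same way about S: Z = S + 6.0·n = (58.972, 22.126), U = S − 6.0·n = (62.098, 10.541). So U.x = 62.098.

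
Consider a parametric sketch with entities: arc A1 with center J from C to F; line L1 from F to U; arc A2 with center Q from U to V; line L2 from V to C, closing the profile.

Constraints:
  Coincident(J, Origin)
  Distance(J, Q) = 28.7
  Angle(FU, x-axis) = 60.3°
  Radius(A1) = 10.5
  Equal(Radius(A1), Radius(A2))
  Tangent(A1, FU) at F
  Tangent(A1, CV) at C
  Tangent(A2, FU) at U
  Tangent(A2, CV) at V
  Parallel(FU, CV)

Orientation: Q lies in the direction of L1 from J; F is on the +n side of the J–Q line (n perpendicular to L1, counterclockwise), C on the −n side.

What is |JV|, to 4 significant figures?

30.56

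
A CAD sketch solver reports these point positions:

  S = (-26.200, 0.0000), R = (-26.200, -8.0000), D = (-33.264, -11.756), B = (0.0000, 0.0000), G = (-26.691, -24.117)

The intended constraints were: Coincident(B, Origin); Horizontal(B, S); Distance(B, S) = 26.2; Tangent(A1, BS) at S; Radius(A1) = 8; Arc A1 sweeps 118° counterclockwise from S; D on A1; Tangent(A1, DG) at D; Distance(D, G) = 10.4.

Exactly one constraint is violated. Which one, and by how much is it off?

Distance(D, G) = 10.4 — off by 3.60.

B = (0.00, 0.00) ✓; B.y = 0.00, S.y = 0.00 ✓; |BS| = 26.20 ✓; ∠(RS, SB) = 90.00° ✓; |RS| = 8.000 ✓; bearing(R→D) − bearing(R→S) = 118.0° ✓; |RD| = 8.000 ✓; ∠(RD, DG) = 90.00° ✓; |DG| = 14.00 ✗.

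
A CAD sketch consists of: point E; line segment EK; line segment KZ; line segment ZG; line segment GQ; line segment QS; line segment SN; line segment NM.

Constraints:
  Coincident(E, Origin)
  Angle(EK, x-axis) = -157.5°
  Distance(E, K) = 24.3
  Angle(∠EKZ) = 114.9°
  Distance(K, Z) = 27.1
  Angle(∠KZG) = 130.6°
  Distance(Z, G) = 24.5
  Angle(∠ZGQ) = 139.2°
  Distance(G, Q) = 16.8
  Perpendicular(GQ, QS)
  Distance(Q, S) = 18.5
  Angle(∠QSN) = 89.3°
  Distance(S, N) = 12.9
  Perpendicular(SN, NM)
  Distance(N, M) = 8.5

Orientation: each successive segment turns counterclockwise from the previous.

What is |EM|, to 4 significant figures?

43.42

∠QSN = 89.3° gives SN at 178.5° from the x-axis; with |SN| = 12.9, N = (-1.065, -34.91). The perpendicularity gives NM at right angles to SN, so NM runs at -91.50°; with |NM| = 8.5, M = (-1.287, -43.40). Then |EM| = |M − E| = 43.42.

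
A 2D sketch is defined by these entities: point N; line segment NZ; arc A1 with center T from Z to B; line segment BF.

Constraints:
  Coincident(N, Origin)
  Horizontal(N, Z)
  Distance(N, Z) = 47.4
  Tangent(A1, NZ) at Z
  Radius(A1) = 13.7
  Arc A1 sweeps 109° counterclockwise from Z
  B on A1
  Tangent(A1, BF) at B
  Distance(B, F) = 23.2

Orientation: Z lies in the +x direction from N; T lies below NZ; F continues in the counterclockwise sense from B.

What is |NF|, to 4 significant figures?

58.07

N is at the origin; N and Z share the same y with |NZ| = 47.4 and Z on the +x side, so Z = (47.40, 0.000). The tangent condition forces TZ to be normal to NZ, so T = Z + (0, -13.7) = (47.40, -13.70). On A1, Z sits at bearing 90° from T; a 109° counterclockwise sweep puts B at bearing 199°, so B = T + 13.7·(cos 199°, sin 199°) = (34.45, -18.16). Tangency of A1 to BF means the radius TB is perpendicular to BF, so BF runs along (−sin 199°, cos 199°); with |BF| = 23.2, F = (42.00, -40.10). Then |NF| = |F − N| = 58.07.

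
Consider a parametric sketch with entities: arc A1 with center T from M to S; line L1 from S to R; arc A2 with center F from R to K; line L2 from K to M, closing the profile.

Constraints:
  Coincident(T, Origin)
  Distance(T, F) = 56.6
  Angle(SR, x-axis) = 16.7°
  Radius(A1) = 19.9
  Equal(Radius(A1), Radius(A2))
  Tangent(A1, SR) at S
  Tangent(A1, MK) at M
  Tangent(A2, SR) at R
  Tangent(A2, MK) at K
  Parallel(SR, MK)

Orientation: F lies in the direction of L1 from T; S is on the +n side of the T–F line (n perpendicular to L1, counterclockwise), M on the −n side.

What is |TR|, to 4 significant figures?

60.00

The slot axis is L1's direction at 16.7°, so u = (cos 16.7°, sin 16.7°) = (0.9578, 0.2874) and n = (−sin 16.7°, cos 16.7°) = (-0.2874, 0.9578). T is at the origin and F lies 56.6 along u from T, so F = 56.6·u = (54.21, 16.26). Tangency of A1 to both parallel lines with radius 19.9 puts S and M at T ± 19.9·n: S = (-5.718, 19.06), M = (5.718, -19.06). Equal radii place R and K the same way about F: R = F + 19.9·n = (48.49, 35.33), K = F − 19.9·n = (59.93, -2.796). Then |TR| = |R − T| = 60.00.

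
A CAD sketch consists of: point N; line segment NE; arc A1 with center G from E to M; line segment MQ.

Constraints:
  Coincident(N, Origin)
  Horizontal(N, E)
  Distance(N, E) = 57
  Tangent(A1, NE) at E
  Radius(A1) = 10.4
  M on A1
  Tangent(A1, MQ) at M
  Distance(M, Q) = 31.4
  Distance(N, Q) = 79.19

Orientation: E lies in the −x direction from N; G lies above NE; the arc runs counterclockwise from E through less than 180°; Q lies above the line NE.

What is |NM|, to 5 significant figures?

51.365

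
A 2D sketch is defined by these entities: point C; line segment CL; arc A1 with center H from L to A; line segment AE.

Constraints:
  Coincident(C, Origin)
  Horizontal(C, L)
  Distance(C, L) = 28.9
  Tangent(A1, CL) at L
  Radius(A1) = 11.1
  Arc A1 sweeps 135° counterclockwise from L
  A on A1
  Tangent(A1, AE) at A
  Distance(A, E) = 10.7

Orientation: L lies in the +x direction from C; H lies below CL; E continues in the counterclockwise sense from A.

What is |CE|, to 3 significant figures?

39.0

On A1, L sits at bearing 90° from H; a 135° counterclockwise sweep puts A at bearing 225°, so A = H + 11.1·(cos 225°, sin 225°) = (21.1, -18.9). A1 meets AE tangentially, so HA is at right angles to AE, so AE runs along (−sin 225°, cos 225°); with |AE| = 10.7, E = (28.6, -26.5). Then |CE| = |E − C| = 39.0.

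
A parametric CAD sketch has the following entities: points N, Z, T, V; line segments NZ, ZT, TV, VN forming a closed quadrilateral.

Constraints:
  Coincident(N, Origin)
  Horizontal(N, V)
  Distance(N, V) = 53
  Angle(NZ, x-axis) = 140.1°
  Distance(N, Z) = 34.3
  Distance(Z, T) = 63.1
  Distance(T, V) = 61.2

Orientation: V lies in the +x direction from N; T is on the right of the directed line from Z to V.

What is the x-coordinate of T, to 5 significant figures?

2.2799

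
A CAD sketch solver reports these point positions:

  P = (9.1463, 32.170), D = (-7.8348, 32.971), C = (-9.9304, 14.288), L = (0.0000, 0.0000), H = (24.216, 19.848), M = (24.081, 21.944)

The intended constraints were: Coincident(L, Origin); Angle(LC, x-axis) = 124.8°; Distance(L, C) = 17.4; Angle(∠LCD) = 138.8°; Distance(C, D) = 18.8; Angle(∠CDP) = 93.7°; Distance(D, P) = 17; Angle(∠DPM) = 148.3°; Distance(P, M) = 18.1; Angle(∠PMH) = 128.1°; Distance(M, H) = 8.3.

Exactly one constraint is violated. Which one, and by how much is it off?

Distance(M, H) = 8.3 — off by 6.20.

L = (0.00, 0.00) ✓; LC at 124.8° ✓; |LC| = 17.40 ✓; ∠LCD = 138.8° ✓; |CD| = 18.80 ✓; ∠CDP = 93.70° ✓; |DP| = 17.00 ✓; ∠DPM = 148.3° ✓; |PM| = 18.10 ✓; ∠PMH = 128.1° ✓; |MH| = 2.100 ✗.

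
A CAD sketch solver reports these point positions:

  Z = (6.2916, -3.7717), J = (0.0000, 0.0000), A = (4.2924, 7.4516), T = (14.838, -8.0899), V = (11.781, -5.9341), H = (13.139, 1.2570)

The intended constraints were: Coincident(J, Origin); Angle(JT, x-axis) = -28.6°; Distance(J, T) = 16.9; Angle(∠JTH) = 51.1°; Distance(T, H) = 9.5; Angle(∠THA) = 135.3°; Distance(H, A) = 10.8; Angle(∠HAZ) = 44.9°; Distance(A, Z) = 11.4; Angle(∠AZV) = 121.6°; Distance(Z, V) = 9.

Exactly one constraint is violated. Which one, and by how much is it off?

Distance(Z, V) = 9 — off by 3.10.

J = (0.00, 0.00) ✓; JT at -28.60° ✓; |JT| = 16.90 ✓; ∠JTH = 51.10° ✓; |TH| = 9.500 ✓; ∠THA = 135.3° ✓; |HA| = 10.80 ✓; ∠HAZ = 44.90° ✓; |AZ| = 11.40 ✓; ∠AZV = 121.6° ✓; |ZV| = 5.900 ✗.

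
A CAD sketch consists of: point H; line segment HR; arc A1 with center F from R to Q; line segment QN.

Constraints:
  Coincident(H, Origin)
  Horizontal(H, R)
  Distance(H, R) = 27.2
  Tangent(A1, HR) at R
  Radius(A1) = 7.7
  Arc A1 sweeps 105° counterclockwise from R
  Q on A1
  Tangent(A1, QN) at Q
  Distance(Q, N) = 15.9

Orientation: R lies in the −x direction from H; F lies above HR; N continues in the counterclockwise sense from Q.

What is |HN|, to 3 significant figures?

34.6

On A1, R sits at bearing -90° from F; a 105° counterclockwise sweep puts Q at bearing 15°, so Q = F + 7.7·(cos 15°, sin 15°) = (-19.8, 9.69). Since A1 is tangent to QN there, FQ ⟂ QN, so QN runs along (−sin 15°, cos 15°); with |QN| = 15.9, N = (-23.9, 25.1). Then |HN| = |N − H| = 34.6.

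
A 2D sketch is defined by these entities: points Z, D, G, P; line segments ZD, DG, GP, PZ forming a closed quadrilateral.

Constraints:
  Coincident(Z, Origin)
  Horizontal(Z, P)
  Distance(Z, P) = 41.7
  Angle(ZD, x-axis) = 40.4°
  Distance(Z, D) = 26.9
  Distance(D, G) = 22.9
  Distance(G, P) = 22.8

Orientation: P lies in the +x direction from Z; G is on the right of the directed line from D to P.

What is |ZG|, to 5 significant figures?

20.304

Z is at the origin; ZP is horizontal with |ZP| = 41.7 and P in +x, so P = (41.7, 0). ZD runs at 40.4° with |ZD| = 26.9, so D = (20.485, 17.434). G is determined by |DG| = 22.9 and |GP| = 22.8 together: it lies at the intersection of circle(D, 22.9) and circle(P, 22.8). With |DP| = 27.459, the foot of the radical line on DP is 13.813 from D and the perpendicular offset is √(22.9² − 13.813²) = 18.265. Taking the right-of-DP solution: G = (19.560, -5.4469).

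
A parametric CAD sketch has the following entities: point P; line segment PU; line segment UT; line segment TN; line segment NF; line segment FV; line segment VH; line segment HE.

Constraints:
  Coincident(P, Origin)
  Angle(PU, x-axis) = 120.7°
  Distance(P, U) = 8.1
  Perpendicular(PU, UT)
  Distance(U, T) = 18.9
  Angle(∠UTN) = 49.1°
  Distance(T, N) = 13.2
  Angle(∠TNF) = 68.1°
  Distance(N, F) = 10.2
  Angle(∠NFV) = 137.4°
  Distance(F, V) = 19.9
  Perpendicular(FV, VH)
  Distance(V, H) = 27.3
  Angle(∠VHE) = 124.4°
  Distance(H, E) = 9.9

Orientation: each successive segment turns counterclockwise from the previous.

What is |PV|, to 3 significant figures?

28.5

P is at the origin; PU runs at 120.7° with length 8.1, so U = (-4.14, 6.96). The perpendicularity gives UT at right angles to PU, so UT runs at -149°; with |UT| = 18.9, T = (-20.4, -2.68). ∠UTN = 49.1° gives TN at -18.4° from the x-axis; with |TN| = 13.2, N = (-7.86, -6.85). ∠TNF = 68.1° gives NF at 93.5° from the x-axis; with |NF| = 10.2, F = (-8.48, 3.33). ∠NFV = 137.4° gives FV at 136° from the x-axis; with |FV| = 19.9, V = (-22.8, 17.1). Then |PV| = |V − P| = 28.5.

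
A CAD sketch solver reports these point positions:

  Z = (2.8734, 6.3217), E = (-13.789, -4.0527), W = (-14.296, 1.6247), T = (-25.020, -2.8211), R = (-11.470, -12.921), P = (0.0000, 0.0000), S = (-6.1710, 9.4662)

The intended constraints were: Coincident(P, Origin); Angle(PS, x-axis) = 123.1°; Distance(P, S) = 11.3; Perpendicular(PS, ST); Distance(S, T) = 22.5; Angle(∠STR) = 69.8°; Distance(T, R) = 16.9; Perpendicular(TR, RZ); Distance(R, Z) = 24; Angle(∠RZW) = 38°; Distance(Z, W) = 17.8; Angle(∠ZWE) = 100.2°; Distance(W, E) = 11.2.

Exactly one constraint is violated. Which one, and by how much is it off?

Distance(W, E) = 11.2 — off by 5.50.

P = (0.00, 0.00) ✓; PS at 123.1° ✓; |PS| = 11.30 ✓; ∠(PS, ST) = 90.00° ✓; |ST| = 22.50 ✓; ∠STR = 69.80° ✓; |TR| = 16.90 ✓; ∠(TR, RZ) = 90.00° ✓; |RZ| = 24.00 ✓; ∠RZW = 38.00° ✓; |ZW| = 17.80 ✓; ∠ZWE = 100.2° ✓; |WE| = 5.700 ✗.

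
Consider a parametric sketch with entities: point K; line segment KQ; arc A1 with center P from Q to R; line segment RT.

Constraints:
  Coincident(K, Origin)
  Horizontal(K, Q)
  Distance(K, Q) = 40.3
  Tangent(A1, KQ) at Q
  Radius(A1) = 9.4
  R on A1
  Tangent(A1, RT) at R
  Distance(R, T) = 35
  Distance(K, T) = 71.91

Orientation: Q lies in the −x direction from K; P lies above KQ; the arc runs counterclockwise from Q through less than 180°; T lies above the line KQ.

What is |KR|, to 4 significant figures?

37.68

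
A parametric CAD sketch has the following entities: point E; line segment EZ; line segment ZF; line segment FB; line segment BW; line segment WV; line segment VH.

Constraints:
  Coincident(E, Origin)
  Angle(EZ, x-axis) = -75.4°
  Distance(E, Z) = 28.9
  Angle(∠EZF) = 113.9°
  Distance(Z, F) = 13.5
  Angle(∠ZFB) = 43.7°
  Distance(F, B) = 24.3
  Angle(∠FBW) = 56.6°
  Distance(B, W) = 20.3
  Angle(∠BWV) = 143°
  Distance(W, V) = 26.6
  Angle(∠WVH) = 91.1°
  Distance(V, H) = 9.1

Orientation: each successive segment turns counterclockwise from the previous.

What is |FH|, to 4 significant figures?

23.04

E is at the origin; EZ runs at -75.4° with length 28.9, so Z = (7.285, -27.97). ∠EZF = 113.9° gives ZF at -9.300° from the x-axis; with |ZF| = 13.5, F = (20.61, -30.15). ∠ZFB = 43.7° gives FB at 127.0° from the x-axis; with |FB| = 24.3, B = (5.983, -10.74). ∠FBW = 56.6° gives BW at -109.6° from the x-axis; with |BW| = 20.3, W = (-0.8264, -29.87). ∠BWV = 143.0° gives WV at -72.60° from the x-axis; with |WV| = 26.6, V = (7.128, -55.25). ∠WVH = 91.1° gives VH at 16.30° from the x-axis; with |VH| = 9.1, H = (15.86, -52.69). Then |FH| = |H − F| = 23.04.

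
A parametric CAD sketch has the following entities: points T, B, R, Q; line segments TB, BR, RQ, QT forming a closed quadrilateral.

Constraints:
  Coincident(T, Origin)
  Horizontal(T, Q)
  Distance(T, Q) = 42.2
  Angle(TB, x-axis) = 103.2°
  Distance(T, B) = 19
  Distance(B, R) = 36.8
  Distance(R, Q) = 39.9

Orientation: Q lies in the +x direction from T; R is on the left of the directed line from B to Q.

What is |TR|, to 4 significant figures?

46.11

T is at the origin; TQ is horizontal with |TQ| = 42.2 and Q in +x, so Q = (42.2, 0). TB runs at 103.2° with |TB| = 19.0, so B = (-4.339, 18.50). R is determined by |BR| = 36.8 and |RQ| = 39.9 together: it lies at the intersection of circle(B, 36.8) and circle(Q, 39.9). With |BQ| = 50.08, the foot of the radical line on BQ is 22.67 from B and the perpendicular offset is √(36.8² − 22.67²) = 28.99. Taking the left-of-BQ solution: R = (27.43, 37.07).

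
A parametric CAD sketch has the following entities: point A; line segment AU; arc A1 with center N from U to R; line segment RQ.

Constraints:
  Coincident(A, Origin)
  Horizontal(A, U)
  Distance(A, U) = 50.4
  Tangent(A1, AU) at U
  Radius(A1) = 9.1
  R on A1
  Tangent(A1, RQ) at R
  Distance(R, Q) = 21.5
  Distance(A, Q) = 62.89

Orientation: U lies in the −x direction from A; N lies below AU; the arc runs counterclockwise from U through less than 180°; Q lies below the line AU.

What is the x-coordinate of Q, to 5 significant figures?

-54.045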